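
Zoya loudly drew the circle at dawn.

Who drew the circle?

'Zoya' marks the agent of the drawing event.

Zoya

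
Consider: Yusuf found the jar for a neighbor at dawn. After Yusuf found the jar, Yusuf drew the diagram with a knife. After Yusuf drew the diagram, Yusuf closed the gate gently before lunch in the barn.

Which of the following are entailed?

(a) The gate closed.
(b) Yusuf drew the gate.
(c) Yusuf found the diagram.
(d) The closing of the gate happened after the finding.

(a), (d)

(a) Entailed — 'Yusuf closed the gate' is causative; it entails the inchoative 'the gate closed'.
(b) Not entailed — Yusuf drew the diagram, not the gate; the gate belongs to the closing event.
(c) Not entailed — Yusuf found the jar, not the diagram; the diagram belongs to the drawing event.
(d) Entailed — the narrative places the finding before the closing.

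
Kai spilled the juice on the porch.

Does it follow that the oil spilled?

no

Nothing is said about any oil; only the juice is affected.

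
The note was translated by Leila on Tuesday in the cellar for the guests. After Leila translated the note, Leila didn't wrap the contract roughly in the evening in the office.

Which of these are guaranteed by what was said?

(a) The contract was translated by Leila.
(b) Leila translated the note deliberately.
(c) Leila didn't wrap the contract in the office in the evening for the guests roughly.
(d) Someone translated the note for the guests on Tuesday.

(a) Not entailed — Leila translated the note, not the contract; the contract belongs to the wrapping event.
(b) Not entailed — 'deliberately' adds information not in the original event.
(c) Entailed — under negation, adding a further restriction is entailed: if no such wrapping event occurred, none occurred for the guests either.
(d) Entailed — this follows by dropping conjuncts from the translating event's description.

(c), (d)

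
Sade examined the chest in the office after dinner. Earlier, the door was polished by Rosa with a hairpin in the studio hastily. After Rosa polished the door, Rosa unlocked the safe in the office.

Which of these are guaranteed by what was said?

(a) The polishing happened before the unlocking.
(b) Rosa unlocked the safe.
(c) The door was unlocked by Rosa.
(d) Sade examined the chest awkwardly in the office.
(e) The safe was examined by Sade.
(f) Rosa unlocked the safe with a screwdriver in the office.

(a), (b)

(a) Entailed — the narrative places the polishing before the unlocking.
(b) Entailed — every conjunct here is already in the original unlocking event.
(c) Not entailed — Rosa unlocked the safe, not the door; the door belongs to the polishing event.
(d) Not entailed — 'awkwardly' adds information not in the original event.
(e) Not entailed — Sade examined the chest, not the safe; the safe belongs to the unlocking event.
(f) Not entailed — 'with a screwdriver' adds information not in the original event.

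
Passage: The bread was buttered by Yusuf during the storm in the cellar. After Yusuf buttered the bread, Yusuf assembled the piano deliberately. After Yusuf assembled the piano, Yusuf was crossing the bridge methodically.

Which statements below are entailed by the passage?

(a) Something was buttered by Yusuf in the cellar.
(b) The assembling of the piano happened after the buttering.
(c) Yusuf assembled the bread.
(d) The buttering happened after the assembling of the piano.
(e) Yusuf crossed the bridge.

(a) Entailed — the original entails any weakening of itself; this just drops 'during the storm' and generalizes the patient.
(b) Entailed — the narrative places the buttering before the assembling.
(c) Not entailed — Yusuf assembled the piano, not the bread; the bread belongs to the buttering event.
(d) Not entailed — the narrative places the buttering before the assembling, not after.
(e) Not entailed — 'was crossing' is progressive on an accomplishment; it does not entail the completed 'crossed'.

(a), (b)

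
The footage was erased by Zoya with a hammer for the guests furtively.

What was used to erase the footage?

'with a hammer' marks the instrument of the erasing event.

a hammer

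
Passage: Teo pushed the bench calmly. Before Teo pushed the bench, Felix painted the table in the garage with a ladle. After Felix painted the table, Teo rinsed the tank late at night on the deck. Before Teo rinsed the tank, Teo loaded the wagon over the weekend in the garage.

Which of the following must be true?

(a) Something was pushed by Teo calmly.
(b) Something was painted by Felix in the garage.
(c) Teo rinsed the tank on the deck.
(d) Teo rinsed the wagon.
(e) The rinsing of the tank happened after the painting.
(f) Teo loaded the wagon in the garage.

(a), (b), (c), (e), (f)

(a) Entailed — this follows by dropping conjuncts from the pushing event's description.
(b) Entailed — the original entails any weakening of itself; this just drops 'with a ladle' and generalizes the patient.
(c) Entailed — every conjunct here is already in the original rinsing event.
(d) Not entailed — Teo rinsed the tank, not the wagon; the wagon belongs to the loading event.
(e) Entailed — the narrative places the painting before the rinsing.
(f) Entailed — dropping 'over the weekend' leaves a sub-description the original still satisfies.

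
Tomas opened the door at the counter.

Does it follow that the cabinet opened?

Nothing is said about any cabinet; only the door is affected.

no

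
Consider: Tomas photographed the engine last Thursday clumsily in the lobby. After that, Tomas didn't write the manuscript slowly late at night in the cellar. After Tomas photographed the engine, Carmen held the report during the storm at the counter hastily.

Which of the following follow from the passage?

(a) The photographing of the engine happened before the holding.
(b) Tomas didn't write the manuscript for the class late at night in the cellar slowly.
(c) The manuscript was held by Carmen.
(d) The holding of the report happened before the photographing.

(a), (b)

(a) Entailed — the narrative places the photographing before the holding.
(b) Entailed — under negation, adding a further restriction is entailed: if no such writing event occurred, none occurred for the class either.
(c) Not entailed — Carmen held the report, not the manuscript; the manuscript belongs to the writing event.
(d) Not entailed — the narrative places the photographing before the holding, not after.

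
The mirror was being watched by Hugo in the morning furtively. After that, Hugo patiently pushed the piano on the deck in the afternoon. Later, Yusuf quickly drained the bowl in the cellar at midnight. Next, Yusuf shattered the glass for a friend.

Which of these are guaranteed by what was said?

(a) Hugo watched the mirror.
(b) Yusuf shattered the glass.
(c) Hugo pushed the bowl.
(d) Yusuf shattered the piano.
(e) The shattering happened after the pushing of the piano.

(a) Entailed — 'watch' is an activity; 'was watching' entails that some watching happened, so 'watched' holds.
(b) Entailed — this follows by dropping conjuncts from the shattering event's description.
(c) Not entailed — Hugo pushed the piano, not the bowl; the bowl belongs to the draining event.
(d) Not entailed — Yusuf shattered the glass, not the piano; the piano belongs to the pushing event.
(e) Entailed — the narrative places the pushing before the shattering.

(a), (b), (e)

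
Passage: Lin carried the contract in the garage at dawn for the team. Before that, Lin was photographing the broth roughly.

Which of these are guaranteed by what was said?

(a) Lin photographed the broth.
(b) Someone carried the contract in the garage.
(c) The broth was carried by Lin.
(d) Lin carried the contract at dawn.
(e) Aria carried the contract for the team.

(b), (d)

(a) Not entailed — 'was photographing' is progressive on an accomplishment; it does not entail the completed 'photographed'.
(b) Entailed — dropping 'for the team', 'at dawn' and generalizing the agent leaves a sub-description the original still satisfies.
(c) Not entailed — Lin carried the contract, not the broth; the broth belongs to the photographing event.
(d) Entailed — this follows by dropping conjuncts from the carrying event's description.
(e) Not entailed — the passage has Lin carrying the contract, not Aria.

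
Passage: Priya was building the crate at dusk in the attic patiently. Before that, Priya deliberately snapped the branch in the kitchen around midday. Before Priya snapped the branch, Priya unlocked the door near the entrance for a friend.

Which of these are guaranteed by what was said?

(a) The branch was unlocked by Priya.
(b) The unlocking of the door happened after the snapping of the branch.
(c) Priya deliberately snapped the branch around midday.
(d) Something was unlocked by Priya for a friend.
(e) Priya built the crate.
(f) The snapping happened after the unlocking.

(c), (d), (f)

(a) Not entailed — Priya unlocked the door, not the branch; the branch belongs to the snapping event.
(b) Not entailed — the narrative places the unlocking before the snapping, not after.
(c) Entailed — this follows by dropping conjuncts from the snapping event's description.
(d) Entailed — every conjunct here is already in the original unlocking event.
(e) Not entailed — 'was building' is progressive on an accomplishment; it does not entail the completed 'built'.
(f) Entailed — the narrative places the unlocking before the snapping.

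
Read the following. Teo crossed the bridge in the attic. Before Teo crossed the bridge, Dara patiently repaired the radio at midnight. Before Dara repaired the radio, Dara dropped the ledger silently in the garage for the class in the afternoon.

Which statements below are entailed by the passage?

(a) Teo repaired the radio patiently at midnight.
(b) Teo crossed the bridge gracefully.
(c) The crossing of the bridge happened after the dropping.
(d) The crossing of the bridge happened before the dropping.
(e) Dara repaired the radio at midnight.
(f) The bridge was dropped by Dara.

(c), (e)

(a) Not entailed — the passage has Dara repairing the radio, not Teo.
(b) Not entailed — 'gracefully' adds information not in the original event.
(c) Entailed — the narrative places the dropping before the crossing.
(d) Not entailed — the narrative places the dropping before the crossing, not after.
(e) Entailed — this follows by dropping conjuncts from the repairing event's description.
(f) Not entailed — Dara dropped the ledger, not the bridge; the bridge belongs to the crossing event.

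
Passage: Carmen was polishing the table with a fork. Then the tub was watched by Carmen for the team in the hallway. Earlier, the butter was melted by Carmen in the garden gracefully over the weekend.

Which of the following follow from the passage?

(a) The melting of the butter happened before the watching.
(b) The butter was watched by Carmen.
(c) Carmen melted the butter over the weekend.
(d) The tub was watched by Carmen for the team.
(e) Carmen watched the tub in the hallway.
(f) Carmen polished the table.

(a) Entailed — the narrative places the melting before the watching.
(b) Not entailed — Carmen watched the tub, not the butter; the butter belongs to the melting event.
(c) Entailed — every conjunct here is already in the original melting event.
(d) Entailed — this follows by dropping conjuncts from the watching event's description.
(e) Entailed — the original entails any weakening of itself; this just drops 'for the team'.
(f) Entailed — 'polish' is an activity; 'was polishing' entails that some polishing happened, so 'polished' holds.

(a), (c), (d), (e), (f)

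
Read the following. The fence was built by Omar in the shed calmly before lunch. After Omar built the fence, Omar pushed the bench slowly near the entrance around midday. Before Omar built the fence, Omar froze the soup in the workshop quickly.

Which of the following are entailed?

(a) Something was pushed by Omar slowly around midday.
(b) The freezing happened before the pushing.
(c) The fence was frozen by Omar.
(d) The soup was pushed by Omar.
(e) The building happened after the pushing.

(a) Entailed — the original entails any weakening of itself; this just drops 'near the entrance' and generalizes the patient.
(b) Entailed — the narrative places the freezing before the pushing.
(c) Not entailed — Omar froze the soup, not the fence; the fence belongs to the building event.
(d) Not entailed — Omar pushed the bench, not the soup; the soup belongs to the freezing event.
(e) Not entailed — the narrative places the building before the pushing, not after.

(a), (b)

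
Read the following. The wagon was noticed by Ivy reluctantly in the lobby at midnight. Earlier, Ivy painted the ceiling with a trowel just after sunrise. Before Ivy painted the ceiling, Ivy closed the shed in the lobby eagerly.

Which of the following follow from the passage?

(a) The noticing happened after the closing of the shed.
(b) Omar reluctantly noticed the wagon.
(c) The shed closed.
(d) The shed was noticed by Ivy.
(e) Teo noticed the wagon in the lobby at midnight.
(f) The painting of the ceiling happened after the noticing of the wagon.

(a) Entailed — the narrative places the closing before the noticing.
(b) Not entailed — the passage has Ivy noticing the wagon, not Omar.
(c) Entailed — 'Ivy closed the shed' is causative; it entails the inchoative 'the shed closed'.
(d) Not entailed — Ivy noticed the wagon, not the shed; the shed belongs to the closing event.
(e) Not entailed — the passage has Ivy noticing the wagon, not Teo.
(f) Not entailed — the narrative places the painting before the noticing, not after.

(a), (c)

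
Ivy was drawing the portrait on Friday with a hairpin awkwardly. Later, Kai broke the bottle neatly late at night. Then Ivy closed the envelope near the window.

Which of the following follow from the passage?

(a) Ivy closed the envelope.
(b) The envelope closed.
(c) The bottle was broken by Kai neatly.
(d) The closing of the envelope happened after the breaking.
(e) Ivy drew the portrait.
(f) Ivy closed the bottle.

(a), (b), (c), (d)

(a) Entailed — this follows by dropping conjuncts from the closing event's description.
(b) Entailed — 'Ivy closed the envelope' is causative; it entails the inchoative 'the envelope closed'.
(c) Entailed — this follows by dropping conjuncts from the breaking event's description.
(d) Entailed — the narrative places the breaking before the closing.
(e) Not entailed — 'was drawing' is progressive on an accomplishment; it does not entail the completed 'drew'.
(f) Not entailed — Ivy closed the envelope, not the bottle; the bottle belongs to the breaking event.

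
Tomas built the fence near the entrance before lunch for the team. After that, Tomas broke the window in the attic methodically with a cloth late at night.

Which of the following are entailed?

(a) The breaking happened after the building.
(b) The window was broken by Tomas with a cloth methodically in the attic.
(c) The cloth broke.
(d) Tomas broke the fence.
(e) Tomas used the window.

(a), (b)

(a) Entailed — the narrative places the building before the breaking.
(b) Entailed — the original entails any weakening of itself; this just drops 'late at night'.
(c) Not entailed — the window is what broke, not the cloth.
(d) Not entailed — Tomas broke the window, not the fence; the fence belongs to the building event.
(e) Not entailed — the window is the patient, not an instrument — Tomas used a cloth.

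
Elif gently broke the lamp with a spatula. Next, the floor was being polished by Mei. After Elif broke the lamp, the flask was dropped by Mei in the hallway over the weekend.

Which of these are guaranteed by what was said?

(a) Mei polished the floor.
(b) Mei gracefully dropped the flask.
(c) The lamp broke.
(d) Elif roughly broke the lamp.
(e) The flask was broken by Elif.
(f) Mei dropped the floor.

(a) Entailed — 'polish' is an activity; 'was polishing' entails that some polishing happened, so 'polished' holds.
(b) Not entailed — 'gracefully' adds information not in the original event.
(c) Entailed — 'Elif broke the lamp' is causative; it entails the inchoative 'the lamp broke'.
(d) Not entailed — 'roughly' adds a manner not in (and inconsistent with) the original.
(e) Not entailed — Elif broke the lamp, not the flask; the flask belongs to the dropping event.
(f) Not entailed — Mei dropped the flask, not the floor; the floor belongs to the polishing event.

(a), (c)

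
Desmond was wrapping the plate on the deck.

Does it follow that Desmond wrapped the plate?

no

'was wrapping' is progressive; for an accomplishment like 'wrap the plate', it doesn't entail completion.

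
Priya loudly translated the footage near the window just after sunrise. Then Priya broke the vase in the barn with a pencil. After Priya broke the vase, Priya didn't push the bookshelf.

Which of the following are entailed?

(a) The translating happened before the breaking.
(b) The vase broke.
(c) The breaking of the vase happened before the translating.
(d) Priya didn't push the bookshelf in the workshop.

(a) Entailed — the narrative places the translating before the breaking.
(b) Entailed — 'Priya broke the vase' is causative; it entails the inchoative 'the vase broke'.
(c) Not entailed — the narrative places the translating before the breaking, not after.
(d) Entailed — under negation, adding a further restriction is entailed: if no such pushing event occurred, none occurred in the workshop either.

(a), (b), (d)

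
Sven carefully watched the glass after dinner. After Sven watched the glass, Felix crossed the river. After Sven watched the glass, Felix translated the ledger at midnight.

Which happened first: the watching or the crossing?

the watching

The connectives place the watching before the crossing.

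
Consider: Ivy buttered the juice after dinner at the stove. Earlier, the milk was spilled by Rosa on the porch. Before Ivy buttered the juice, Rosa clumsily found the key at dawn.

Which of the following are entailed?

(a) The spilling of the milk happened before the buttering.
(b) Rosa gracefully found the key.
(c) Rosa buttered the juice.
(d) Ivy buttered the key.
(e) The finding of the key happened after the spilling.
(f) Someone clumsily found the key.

(a) Entailed — the narrative places the spilling before the buttering.
(b) Not entailed — 'gracefully' adds a manner not in (and inconsistent with) the original.
(c) Not entailed — the passage has Ivy buttering the juice, not Rosa.
(d) Not entailed — Ivy buttered the juice, not the key; the key belongs to the finding event.
(e) Not entailed — the narrative doesn't order the spilling relative to the finding.
(f) Entailed — every conjunct here is already in the original finding event.

(a), (f)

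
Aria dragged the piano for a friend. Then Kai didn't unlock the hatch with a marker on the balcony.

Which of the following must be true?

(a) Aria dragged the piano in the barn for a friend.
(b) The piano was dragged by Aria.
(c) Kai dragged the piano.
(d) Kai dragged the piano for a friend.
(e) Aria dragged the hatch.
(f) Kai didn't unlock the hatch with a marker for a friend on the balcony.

(b), (f)

(a) Not entailed — 'in the barn' adds information not in the original event.
(b) Entailed — every conjunct here is already in the original dragging event.
(c) Not entailed — the passage has Aria dragging the piano, not Kai.
(d) Not entailed — the passage has Aria dragging the piano, not Kai.
(e) Not entailed — Aria dragged the piano, not the hatch; the hatch belongs to the unlocking event.
(f) Entailed — under negation, adding a further restriction is entailed: if no such unlocking event occurred, none occurred for a friend either.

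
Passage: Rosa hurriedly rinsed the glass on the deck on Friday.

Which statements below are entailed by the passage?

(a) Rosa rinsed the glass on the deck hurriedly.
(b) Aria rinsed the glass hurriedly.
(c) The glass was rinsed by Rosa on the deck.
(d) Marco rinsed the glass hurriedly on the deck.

(a), (c)

(a) Entailed — this follows by dropping conjuncts from the rinsing event's description.
(b) Not entailed — the passage has Rosa rinsing the glass, not Aria.
(c) Entailed — every conjunct here is already in the original rinsing event.
(d) Not entailed — the passage has Rosa rinsing the glass, not Marco.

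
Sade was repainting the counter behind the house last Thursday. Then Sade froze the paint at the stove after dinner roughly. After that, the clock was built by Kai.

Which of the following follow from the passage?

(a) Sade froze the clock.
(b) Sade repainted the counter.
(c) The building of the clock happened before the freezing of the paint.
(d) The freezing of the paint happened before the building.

(d)

(a) Not entailed — Sade froze the paint, not the clock; the clock belongs to the building event.
(b) Not entailed — 'was repainting' is progressive on an accomplishment; it does not entail the completed 'repainted'.
(c) Not entailed — the narrative places the freezing before the building, not after.
(d) Entailed — the narrative places the freezing before the building.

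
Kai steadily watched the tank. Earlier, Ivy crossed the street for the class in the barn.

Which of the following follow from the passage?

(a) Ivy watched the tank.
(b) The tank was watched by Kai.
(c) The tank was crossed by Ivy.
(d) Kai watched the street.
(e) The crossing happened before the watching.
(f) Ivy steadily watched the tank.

(a) Not entailed — the passage has Kai watching the tank, not Ivy.
(b) Entailed — every conjunct here is already in the original watching event.
(c) Not entailed — Ivy crossed the street, not the tank; the tank belongs to the watching event.
(d) Not entailed — Kai watched the tank, not the street; the street belongs to the crossing event.
(e) Entailed — the narrative places the crossing before the watching.
(f) Not entailed — the passage has Kai watching the tank, not Ivy.

(b), (e)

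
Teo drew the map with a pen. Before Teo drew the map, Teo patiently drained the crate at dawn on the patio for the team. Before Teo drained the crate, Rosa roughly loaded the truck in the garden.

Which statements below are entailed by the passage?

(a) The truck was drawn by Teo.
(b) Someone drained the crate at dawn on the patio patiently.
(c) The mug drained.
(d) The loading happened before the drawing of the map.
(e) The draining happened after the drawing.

(a) Not entailed — Teo drew the map, not the truck; the truck belongs to the loading event.
(b) Entailed — this follows by dropping conjuncts from the draining event's description.
(c) Not entailed — the crate is what drained, not the mug.
(d) Entailed — the narrative places the loading before the drawing.
(e) Not entailed — the narrative places the draining before the drawing, not after.

(b), (d)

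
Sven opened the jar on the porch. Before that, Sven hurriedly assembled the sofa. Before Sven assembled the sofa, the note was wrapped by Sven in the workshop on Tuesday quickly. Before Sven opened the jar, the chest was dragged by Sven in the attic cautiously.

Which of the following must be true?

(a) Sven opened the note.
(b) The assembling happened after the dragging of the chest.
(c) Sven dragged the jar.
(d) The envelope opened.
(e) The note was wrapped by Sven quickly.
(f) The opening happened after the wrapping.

(a) Not entailed — Sven opened the jar, not the note; the note belongs to the wrapping event.
(b) Not entailed — the narrative doesn't order the dragging relative to the assembling.
(c) Not entailed — Sven dragged the chest, not the jar; the jar belongs to the opening event.
(d) Not entailed — the jar is what opened, not the envelope.
(e) Entailed — dropping 'in the workshop', 'on Tuesday' leaves a sub-description the original still satisfies.
(f) Entailed — the narrative places the wrapping before the opening.

(e), (f)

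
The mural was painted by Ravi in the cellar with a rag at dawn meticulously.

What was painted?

the mural

'the mural' marks the patient of the painting event.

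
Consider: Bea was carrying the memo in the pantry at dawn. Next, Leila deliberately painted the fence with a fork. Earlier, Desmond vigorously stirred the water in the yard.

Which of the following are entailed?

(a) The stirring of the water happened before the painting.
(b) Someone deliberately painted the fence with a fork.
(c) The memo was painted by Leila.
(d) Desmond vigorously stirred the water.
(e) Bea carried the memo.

(a) Entailed — the narrative places the stirring before the painting.
(b) Entailed — the original entails any weakening of itself; this just generalizes the agent.
(c) Not entailed — Leila painted the fence, not the memo; the memo belongs to the carrying event.
(d) Entailed — the original entails any weakening of itself; this just drops 'in the yard'.
(e) Entailed — 'carry' is an activity; 'was carrying' entails that some carrying happened, so 'carried' holds.

(a), (b), (d), (e)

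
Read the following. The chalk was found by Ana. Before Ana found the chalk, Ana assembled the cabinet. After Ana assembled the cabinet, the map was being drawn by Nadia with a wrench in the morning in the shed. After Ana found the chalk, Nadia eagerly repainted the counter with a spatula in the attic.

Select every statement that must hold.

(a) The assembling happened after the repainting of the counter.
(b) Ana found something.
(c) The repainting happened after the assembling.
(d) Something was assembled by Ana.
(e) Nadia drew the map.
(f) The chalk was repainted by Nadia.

(b), (c), (d)

(a) Not entailed — the narrative places the assembling before the repainting, not after.
(b) Entailed — the original entails any weakening of itself; this just generalizes the patient.
(c) Entailed — the narrative places the assembling before the repainting.
(d) Entailed — generalizing the patient leaves a sub-description the original still satisfies.
(e) Not entailed — 'was drawing' is progressive on an accomplishment; it does not entail the completed 'drew'.
(f) Not entailed — Nadia repainted the counter, not the chalk; the chalk belongs to the finding event.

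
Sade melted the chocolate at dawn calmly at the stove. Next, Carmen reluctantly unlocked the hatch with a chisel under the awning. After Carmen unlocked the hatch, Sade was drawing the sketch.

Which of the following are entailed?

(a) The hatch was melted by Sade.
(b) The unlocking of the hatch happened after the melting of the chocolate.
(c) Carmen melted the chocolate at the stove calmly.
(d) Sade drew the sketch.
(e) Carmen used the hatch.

(b)

(a) Not entailed — Sade melted the chocolate, not the hatch; the hatch belongs to the unlocking event.
(b) Entailed — the narrative places the melting before the unlocking.
(c) Not entailed — the passage has Sade melting the chocolate, not Carmen.
(d) Not entailed — 'was drawing' is progressive on an accomplishment; it does not entail the completed 'drew'.
(e) Not entailed — the hatch is the patient, not an instrument — Carmen used a chisel.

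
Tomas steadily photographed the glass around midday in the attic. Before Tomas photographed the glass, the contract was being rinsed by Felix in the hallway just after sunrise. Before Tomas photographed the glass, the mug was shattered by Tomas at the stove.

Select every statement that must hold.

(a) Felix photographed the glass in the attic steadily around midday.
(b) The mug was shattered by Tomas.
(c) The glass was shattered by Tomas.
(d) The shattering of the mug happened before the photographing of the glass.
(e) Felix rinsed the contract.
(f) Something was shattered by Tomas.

(a) Not entailed — the passage has Tomas photographing the glass, not Felix.
(b) Entailed — this follows by dropping conjuncts from the shattering event's description.
(c) Not entailed — Tomas shattered the mug, not the glass; the glass belongs to the photographing event.
(d) Entailed — the narrative places the shattering before the photographing.
(e) Entailed — 'rinse' is an activity; 'was rinsing' entails that some rinsing happened, so 'rinsed' holds.
(f) Entailed — every conjunct here is already in the original shattering event.

(b), (d), (e), (f)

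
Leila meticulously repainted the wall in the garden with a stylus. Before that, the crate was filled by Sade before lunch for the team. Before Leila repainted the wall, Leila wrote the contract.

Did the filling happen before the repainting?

The narrative orders the filling before the repainting.

yes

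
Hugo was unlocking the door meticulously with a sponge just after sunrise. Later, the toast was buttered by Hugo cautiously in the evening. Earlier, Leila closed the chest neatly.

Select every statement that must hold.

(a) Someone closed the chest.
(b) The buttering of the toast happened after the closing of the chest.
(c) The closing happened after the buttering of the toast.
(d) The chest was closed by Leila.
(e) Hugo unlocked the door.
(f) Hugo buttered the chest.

(a) Entailed — this follows by dropping conjuncts from the closing event's description.
(b) Entailed — the narrative places the closing before the buttering.
(c) Not entailed — the narrative places the closing before the buttering, not after.
(d) Entailed — every conjunct here is already in the original closing event.
(e) Not entailed — 'was unlocking' is progressive on an accomplishment; it does not entail the completed 'unlocked'.
(f) Not entailed — Hugo buttered the toast, not the chest; the chest belongs to the closing event.

(a), (b), (d)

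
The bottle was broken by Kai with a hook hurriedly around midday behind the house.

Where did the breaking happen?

behind the house

'behind the house' marks the location of the breaking event.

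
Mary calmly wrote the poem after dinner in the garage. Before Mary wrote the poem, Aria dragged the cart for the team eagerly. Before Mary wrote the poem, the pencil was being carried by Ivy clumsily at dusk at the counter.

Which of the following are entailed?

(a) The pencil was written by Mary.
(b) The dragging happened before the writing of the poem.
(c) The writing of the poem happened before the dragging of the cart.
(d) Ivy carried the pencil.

(a) Not entailed — Mary wrote the poem, not the pencil; the pencil belongs to the carrying event.
(b) Entailed — the narrative places the dragging before the writing.
(c) Not entailed — the narrative places the dragging before the writing, not after.
(d) Entailed — 'carry' is an activity; 'was carrying' entails that some carrying happened, so 'carried' holds.

(b), (d)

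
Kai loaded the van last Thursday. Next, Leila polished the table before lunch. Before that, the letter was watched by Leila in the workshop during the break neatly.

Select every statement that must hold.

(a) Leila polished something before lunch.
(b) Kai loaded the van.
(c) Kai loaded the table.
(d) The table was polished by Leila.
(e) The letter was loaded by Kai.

(a) Entailed — this follows by dropping conjuncts from the polishing event's description.
(b) Entailed — the original entails any weakening of itself; this just drops 'last Thursday'.
(c) Not entailed — Kai loaded the van, not the table; the table belongs to the polishing event.
(d) Entailed — every conjunct here is already in the original polishing event.
(e) Not entailed — Kai loaded the van, not the letter; the letter belongs to the watching event.

(a), (b), (d)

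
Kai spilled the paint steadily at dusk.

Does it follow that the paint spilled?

'Kai spilled the paint' is the causative; it entails the inchoative 'the paint spilled'.

yes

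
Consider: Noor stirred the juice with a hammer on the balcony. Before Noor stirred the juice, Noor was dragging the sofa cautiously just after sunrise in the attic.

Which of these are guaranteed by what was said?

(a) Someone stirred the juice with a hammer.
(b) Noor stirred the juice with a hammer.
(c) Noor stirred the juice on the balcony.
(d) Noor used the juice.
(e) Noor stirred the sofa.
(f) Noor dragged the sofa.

(a) Entailed — the original entails any weakening of itself; this just drops 'on the balcony' and generalizes the agent.
(b) Entailed — every conjunct here is already in the original stirring event.
(c) Entailed — every conjunct here is already in the original stirring event.
(d) Not entailed — the juice is the patient, not an instrument — Noor used a hammer.
(e) Not entailed — Noor stirred the juice, not the sofa; the sofa belongs to the dragging event.
(f) Entailed — 'drag' is an activity; 'was dragging' entails that some dragging happened, so 'dragged' holds.

(a), (b), (c), (f)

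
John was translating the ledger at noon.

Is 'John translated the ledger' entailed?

no

'was translating' is progressive; for an accomplishment like 'translate the ledger', it doesn't entail completion.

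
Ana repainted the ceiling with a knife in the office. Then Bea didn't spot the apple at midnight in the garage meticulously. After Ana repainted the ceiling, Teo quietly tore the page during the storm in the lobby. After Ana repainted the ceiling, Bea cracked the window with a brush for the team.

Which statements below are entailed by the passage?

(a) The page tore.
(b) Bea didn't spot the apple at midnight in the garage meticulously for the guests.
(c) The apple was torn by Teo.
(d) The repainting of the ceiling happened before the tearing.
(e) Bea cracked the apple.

(a) Entailed — 'Teo tore the page' is causative; it entails the inchoative 'the page tore'.
(b) Entailed — under negation, adding a further restriction is entailed: if no such spotting event occurred, none occurred for the guests either.
(c) Not entailed — Teo tore the page, not the apple; the apple belongs to the spotting event.
(d) Entailed — the narrative places the repainting before the tearing.
(e) Not entailed — Bea cracked the window, not the apple; the apple belongs to the spotting event.

(a), (b), (d)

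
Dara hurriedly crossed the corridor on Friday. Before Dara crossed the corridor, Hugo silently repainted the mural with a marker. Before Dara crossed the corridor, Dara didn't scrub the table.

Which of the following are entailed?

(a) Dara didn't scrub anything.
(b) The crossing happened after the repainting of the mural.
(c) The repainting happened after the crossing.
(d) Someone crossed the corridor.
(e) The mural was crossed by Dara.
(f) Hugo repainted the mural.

(a) Not entailed — the original only denies this specific event; Dara may have scrubbed something else.
(b) Entailed — the narrative places the repainting before the crossing.
(c) Not entailed — the narrative places the repainting before the crossing, not after.
(d) Entailed — dropping 'hurriedly', 'on Friday' and generalizing the agent leaves a sub-description the original still satisfies.
(e) Not entailed — Dara crossed the corridor, not the mural; the mural belongs to the repainting event.
(f) Entailed — dropping 'with a marker', 'silently' leaves a sub-description the original still satisfies.

(b), (d), (f)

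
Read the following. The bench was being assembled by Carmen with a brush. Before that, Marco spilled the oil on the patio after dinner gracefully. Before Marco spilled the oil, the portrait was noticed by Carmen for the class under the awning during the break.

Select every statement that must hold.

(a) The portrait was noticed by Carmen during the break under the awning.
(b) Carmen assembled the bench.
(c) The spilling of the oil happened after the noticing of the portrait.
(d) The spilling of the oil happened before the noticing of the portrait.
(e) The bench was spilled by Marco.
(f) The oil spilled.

(a), (c), (f)

(a) Entailed — every conjunct here is already in the original noticing event.
(b) Not entailed — 'was assembling' is progressive on an accomplishment; it does not entail the completed 'assembled'.
(c) Entailed — the narrative places the noticing before the spilling.
(d) Not entailed — the narrative places the noticing before the spilling, not after.
(e) Not entailed — Marco spilled the oil, not the bench; the bench belongs to the assembling event.
(f) Entailed — 'Marco spilled the oil' is causative; it entails the inchoative 'the oil spilled'.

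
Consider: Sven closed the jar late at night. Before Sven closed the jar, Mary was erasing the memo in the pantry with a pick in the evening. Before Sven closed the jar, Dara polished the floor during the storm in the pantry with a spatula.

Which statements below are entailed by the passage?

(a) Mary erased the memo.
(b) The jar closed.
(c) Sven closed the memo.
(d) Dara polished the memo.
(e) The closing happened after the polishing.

(a) Not entailed — 'was erasing' is progressive on an accomplishment; it does not entail the completed 'erased'.
(b) Entailed — 'Sven closed the jar' is causative; it entails the inchoative 'the jar closed'.
(c) Not entailed — Sven closed the jar, not the memo; the memo belongs to the erasing event.
(d) Not entailed — Dara polished the floor, not the memo; the memo belongs to the erasing event.
(e) Entailed — the narrative places the polishing before the closing.

(b), (e)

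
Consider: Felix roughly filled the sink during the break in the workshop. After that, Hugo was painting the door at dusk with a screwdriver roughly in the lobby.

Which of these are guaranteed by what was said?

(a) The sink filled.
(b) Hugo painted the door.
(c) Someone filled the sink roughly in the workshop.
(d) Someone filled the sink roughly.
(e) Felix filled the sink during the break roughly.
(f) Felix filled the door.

(a) Entailed — 'Felix filled the sink' is causative; it entails the inchoative 'the sink filled'.
(b) Not entailed — 'was painting' is progressive on an accomplishment; it does not entail the completed 'painted'.
(c) Entailed — the original entails any weakening of itself; this just drops 'during the break' and generalizes the agent.
(d) Entailed — every conjunct here is already in the original filling event.
(e) Entailed — dropping 'in the workshop' leaves a sub-description the original still satisfies.
(f) Not entailed — Felix filled the sink, not the door; the door belongs to the painting event.

(a), (c), (d), (e)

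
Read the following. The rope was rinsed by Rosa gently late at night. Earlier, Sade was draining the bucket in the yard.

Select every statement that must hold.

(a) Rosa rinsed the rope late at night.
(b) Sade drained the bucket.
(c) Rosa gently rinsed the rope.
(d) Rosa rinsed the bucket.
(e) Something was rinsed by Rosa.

(a) Entailed — dropping 'gently' leaves a sub-description the original still satisfies.
(b) Not entailed — 'was draining' is progressive on an accomplishment; it does not entail the completed 'drained'.
(c) Entailed — dropping 'late at night' leaves a sub-description the original still satisfies.
(d) Not entailed — Rosa rinsed the rope, not the bucket; the bucket belongs to the draining event.
(e) Entailed — this follows by dropping conjuncts from the rinsing event's description.

(a), (c), (e)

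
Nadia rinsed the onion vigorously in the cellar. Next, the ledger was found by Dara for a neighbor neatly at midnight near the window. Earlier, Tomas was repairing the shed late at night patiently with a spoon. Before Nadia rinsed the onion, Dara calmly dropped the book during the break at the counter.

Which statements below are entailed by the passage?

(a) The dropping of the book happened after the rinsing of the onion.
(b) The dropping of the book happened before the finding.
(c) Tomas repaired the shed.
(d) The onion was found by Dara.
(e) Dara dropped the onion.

(a) Not entailed — the narrative places the dropping before the rinsing, not after.
(b) Entailed — the narrative places the dropping before the finding.
(c) Not entailed — 'was repairing' is progressive on an accomplishment; it does not entail the completed 'repaired'.
(d) Not entailed — Dara found the ledger, not the onion; the onion belongs to the rinsing event.
(e) Not entailed — Dara dropped the book, not the onion; the onion belongs to the rinsing event.

(b)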